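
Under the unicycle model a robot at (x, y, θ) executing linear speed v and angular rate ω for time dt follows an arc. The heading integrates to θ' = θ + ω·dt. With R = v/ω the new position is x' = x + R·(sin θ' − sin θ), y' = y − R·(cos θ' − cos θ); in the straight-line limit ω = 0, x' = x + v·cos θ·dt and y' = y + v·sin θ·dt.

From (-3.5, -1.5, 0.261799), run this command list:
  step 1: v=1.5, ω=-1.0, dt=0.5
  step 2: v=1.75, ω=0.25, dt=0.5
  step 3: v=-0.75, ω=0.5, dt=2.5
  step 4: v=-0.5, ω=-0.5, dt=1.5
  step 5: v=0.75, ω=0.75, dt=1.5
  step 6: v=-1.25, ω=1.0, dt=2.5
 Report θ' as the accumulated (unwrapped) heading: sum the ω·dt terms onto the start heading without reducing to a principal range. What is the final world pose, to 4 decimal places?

step 1: θ'=-0.2382 (R=-1.5000) → pose (-2.7578, -1.4912, -0.2382)
step 2: θ'=-0.1132 (R=7.0000) → pose (-1.8969, -1.6441, -0.1132)
step 3: θ'=1.1368 (R=-1.5000) → pose (-3.4272, -2.5037, 1.1368)
step 4: θ'=0.3868 (R=1.0000) → pose (-3.9573, -3.0094, 0.3868)
step 5: θ'=1.5118 (R=1.0000) → pose (-3.3363, -2.1422, 1.5118)
step 6: θ'=4.0118 (R=-1.2500) → pose (-1.1329, -3.0217, 4.0118)

(-1.1329, -3.0217, 4.0118)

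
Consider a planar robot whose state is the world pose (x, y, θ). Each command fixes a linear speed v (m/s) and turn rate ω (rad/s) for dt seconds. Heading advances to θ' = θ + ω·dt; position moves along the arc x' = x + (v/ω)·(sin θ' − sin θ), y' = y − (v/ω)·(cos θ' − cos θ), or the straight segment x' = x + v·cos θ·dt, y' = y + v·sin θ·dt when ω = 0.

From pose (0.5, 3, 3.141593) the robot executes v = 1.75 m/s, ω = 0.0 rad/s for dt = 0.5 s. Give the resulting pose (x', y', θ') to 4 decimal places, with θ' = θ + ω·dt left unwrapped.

(-0.3750, 3.0000, 3.1416)

θ' = 3.1416 + 0.0·0.5 = 3.1416
ω = 0 → straight: x' = 0.5 + 1.75·cos(3.1416)·0.5 = -0.3750
y' = 3 + 1.75·sin(3.1416)·0.5 = 3.0000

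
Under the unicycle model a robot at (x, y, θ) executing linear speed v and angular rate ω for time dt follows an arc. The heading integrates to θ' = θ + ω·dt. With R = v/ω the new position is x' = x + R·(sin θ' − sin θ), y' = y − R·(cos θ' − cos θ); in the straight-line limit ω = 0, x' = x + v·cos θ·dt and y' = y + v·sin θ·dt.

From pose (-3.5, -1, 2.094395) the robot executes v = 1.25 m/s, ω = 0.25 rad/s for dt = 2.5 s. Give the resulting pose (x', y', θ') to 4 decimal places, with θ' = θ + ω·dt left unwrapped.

(-5.7813, 1.0610, 2.7194)

θ' = 2.0944 + 0.25·2.5 = 2.7194
R = v/ω = 1.25/0.25 = 5.0000
x' = -3.5 + 5.0000·(sin 2.7194 − sin 2.0944) = -5.7813
y' = -1 − 5.0000·(cos 2.7194 − cos 2.0944) = 1.0610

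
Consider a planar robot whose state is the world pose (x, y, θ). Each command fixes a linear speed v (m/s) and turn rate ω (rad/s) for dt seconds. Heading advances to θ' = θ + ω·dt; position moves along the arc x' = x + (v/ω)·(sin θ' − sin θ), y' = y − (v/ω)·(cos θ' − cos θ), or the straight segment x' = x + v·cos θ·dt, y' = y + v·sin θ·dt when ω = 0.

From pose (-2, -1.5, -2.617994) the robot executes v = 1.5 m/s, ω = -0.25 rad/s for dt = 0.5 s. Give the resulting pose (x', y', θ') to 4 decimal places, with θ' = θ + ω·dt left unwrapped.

θ' = -2.6180 + -0.25·0.5 = -2.7430
R = v/ω = 1.5/-0.25 = -6.0000
x' = -2 + -6.0000·(sin -2.7430 − sin -2.6180) = -2.6712
y' = -1.5 − -6.0000·(cos -2.7430 − cos -2.6180) = -1.8335

(-2.6712, -1.8335, -2.7430)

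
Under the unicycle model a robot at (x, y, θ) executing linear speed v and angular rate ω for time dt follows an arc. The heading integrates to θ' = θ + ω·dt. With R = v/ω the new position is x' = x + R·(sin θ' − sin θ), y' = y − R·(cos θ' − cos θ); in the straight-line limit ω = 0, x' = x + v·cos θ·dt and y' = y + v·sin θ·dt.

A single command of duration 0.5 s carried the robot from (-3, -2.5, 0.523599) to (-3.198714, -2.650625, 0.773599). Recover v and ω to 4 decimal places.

v = -0.5000, ω = 0.5000

Δθ = 0.773599 − 0.523599 = 0.250000
ω = Δθ/dt = 0.250000/0.5 = 0.5000
R = Δx/(sin θ' − sin θ) = -1.0000
v = R·ω = -1.0000·0.5000 = -0.5000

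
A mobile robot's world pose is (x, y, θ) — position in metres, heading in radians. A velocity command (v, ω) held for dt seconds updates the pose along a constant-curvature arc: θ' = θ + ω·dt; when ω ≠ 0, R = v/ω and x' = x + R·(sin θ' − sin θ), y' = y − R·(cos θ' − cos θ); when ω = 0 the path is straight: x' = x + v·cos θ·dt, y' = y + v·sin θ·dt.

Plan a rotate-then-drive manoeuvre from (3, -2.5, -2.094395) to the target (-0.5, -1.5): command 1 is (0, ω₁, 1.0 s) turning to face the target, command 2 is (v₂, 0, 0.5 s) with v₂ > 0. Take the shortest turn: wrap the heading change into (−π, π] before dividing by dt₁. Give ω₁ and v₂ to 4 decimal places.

heading to target = atan2(-1.5−-2.5, -0.5−3) = 2.8633
Δθ = wrap(2.8633 − -2.0944) = -1.3255; ω₁ = Δθ/dt₁ = -1.3255
distance = √((-0.5−3)² + (-1.5−-2.5)²) = 3.6401; v₂ = distance/dt₂ = 7.2801

ω₁ = -1.3255, v₂ = 7.2801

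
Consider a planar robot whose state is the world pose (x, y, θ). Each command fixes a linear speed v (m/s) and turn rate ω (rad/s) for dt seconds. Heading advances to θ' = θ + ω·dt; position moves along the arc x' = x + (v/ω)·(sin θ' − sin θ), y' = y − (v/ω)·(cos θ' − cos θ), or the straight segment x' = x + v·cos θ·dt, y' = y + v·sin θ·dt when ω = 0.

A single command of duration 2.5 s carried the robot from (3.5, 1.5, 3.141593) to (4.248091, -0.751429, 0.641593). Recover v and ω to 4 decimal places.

Δθ = 0.641593 − 3.141593 = -2.500000
ω = Δθ/dt = -2.500000/2.5 = -1.0000
R = −Δy/(cos θ' − cos θ) = 1.2500
v = R·ω = 1.2500·-1.0000 = -1.2500

v = -1.2500, ω = -1.0000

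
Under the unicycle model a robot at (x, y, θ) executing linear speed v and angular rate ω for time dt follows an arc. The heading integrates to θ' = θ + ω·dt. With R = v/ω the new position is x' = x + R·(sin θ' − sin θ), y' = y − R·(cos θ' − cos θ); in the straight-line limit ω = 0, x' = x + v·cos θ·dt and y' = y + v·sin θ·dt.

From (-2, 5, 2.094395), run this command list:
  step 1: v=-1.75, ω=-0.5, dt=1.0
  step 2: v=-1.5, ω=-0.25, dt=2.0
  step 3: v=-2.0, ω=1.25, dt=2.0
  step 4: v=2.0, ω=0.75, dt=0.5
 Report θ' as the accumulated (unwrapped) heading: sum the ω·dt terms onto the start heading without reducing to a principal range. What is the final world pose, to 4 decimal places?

(-0.8739, -2.3269, 3.9694)

step 1: θ'=1.5944 (R=3.5000) → pose (-1.5321, 3.3326, 1.5944)
step 2: θ'=1.0944 (R=6.0000) → pose (-2.1985, 0.4395, 1.0944)
step 3: θ'=3.5944 (R=-1.6000) → pose (-0.0767, -1.7330, 3.5944)
step 4: θ'=3.9694 (R=2.6667) → pose (-0.8739, -2.3269, 3.9694)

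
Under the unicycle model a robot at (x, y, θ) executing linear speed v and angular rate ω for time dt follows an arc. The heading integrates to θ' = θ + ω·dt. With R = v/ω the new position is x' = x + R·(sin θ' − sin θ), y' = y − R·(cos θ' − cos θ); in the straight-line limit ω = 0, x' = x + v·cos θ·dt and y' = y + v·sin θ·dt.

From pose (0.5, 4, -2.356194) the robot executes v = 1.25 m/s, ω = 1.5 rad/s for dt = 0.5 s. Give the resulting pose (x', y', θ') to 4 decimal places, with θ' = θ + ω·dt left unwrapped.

θ' = -2.3562 + 1.5·0.5 = -1.6062
R = v/ω = 1.25/1.5 = 0.8333
x' = 0.5 + 0.8333·(sin -1.6062 − sin -2.3562) = 0.2564
y' = 4 − 0.8333·(cos -1.6062 − cos -2.3562) = 3.4402

(0.2564, 3.4402, -1.6062)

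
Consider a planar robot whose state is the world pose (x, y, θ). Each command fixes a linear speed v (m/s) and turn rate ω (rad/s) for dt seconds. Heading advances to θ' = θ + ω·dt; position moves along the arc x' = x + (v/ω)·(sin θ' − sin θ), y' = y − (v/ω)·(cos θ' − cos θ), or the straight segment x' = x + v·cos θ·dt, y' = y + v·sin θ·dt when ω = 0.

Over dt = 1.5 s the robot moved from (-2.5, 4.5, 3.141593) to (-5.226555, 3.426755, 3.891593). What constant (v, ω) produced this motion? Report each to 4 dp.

v = 2.0000, ω = 0.5000

Δθ = 3.891593 − 3.141593 = 0.750000
ω = Δθ/dt = 0.750000/1.5 = 0.5000
R = Δx/(sin θ' − sin θ) = 4.0000
v = R·ω = 4.0000·0.5000 = 2.0000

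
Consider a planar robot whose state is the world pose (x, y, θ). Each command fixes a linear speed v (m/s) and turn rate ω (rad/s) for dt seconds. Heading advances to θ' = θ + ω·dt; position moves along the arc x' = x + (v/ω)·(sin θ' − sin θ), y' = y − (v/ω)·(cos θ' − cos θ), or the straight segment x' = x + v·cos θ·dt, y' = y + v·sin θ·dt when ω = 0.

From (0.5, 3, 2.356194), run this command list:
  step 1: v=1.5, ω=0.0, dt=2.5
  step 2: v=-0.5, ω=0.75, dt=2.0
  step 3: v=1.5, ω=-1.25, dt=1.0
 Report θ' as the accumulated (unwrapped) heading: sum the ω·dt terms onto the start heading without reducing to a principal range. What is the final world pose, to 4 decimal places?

(-2.6420, 5.4938, 2.6062)

step 1: θ'=2.3562 (straight) → pose (-2.1516, 5.6517, 2.3562)
step 2: θ'=3.8562 (R=-0.6667) → pose (-1.2434, 5.6195, 3.8562)
step 3: θ'=2.6062 (R=-1.2000) → pose (-2.6420, 5.4938, 2.6062)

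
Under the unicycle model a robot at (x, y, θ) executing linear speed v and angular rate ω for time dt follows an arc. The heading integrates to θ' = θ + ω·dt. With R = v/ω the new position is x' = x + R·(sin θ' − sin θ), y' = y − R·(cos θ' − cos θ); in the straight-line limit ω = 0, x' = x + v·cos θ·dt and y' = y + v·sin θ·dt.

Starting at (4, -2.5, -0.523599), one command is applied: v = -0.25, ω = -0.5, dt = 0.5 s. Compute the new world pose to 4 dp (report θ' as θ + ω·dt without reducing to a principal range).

(3.9006, -2.4247, -0.7736)

θ' = -0.5236 + -0.5·0.5 = -0.7736
R = v/ω = -0.25/-0.5 = 0.5000
x' = 4 + 0.5000·(sin -0.7736 − sin -0.5236) = 3.9006
y' = -2.5 − 0.5000·(cos -0.7736 − cos -0.5236) = -2.4247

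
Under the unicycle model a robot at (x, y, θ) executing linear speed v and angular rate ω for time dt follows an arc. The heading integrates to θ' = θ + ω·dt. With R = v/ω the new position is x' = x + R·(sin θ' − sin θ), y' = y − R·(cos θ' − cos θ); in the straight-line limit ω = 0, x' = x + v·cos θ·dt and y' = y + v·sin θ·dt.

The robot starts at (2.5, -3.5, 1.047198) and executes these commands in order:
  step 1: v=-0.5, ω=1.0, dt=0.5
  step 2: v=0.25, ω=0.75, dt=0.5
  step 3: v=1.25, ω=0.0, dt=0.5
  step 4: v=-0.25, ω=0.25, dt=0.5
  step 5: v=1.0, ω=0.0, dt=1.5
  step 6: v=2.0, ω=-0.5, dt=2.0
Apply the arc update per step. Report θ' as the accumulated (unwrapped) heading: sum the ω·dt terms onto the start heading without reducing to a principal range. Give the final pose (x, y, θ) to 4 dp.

(1.6506, 2.0242, 1.0472)

step 1: θ'=1.5472 (R=-0.5000) → pose (2.4332, -3.7382, 1.5472)
step 2: θ'=1.9222 (R=0.3333) → pose (2.4129, -3.6156, 1.9222)
step 3: θ'=1.9222 (straight) → pose (2.1977, -3.0288, 1.9222)
step 4: θ'=2.0472 (R=-1.0000) → pose (2.2480, -3.1432, 2.0472)
step 5: θ'=2.0472 (straight) → pose (1.5601, -1.8102, 2.0472)
step 6: θ'=1.0472 (R=-4.0000) → pose (1.6506, 2.0242, 1.0472)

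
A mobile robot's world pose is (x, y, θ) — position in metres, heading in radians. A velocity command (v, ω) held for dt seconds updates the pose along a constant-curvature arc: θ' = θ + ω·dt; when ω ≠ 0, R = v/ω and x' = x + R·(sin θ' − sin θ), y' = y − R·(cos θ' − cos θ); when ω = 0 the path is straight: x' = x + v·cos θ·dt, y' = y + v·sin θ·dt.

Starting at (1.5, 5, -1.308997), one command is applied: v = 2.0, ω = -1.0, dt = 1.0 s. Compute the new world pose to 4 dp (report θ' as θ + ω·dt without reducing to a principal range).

θ' = -1.3090 + -1.0·1.0 = -2.3090
R = v/ω = 2.0/-1.0 = -2.0000
x' = 1.5 + -2.0000·(sin -2.3090 − sin -1.3090) = 1.0475
y' = 5 − -2.0000·(cos -2.3090 − cos -1.3090) = 3.1364

(1.0475, 3.1364, -2.3090)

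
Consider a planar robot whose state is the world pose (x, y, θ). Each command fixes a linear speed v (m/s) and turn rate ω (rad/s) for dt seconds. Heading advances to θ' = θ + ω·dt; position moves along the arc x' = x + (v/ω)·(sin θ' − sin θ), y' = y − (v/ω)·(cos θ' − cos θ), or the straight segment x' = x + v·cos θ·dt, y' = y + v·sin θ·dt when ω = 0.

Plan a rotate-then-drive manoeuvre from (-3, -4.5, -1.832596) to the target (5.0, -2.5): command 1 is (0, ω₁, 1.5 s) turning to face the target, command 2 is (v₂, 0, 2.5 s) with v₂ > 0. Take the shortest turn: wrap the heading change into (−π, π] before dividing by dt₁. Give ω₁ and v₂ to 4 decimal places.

heading to target = atan2(-2.5−-4.5, 5−-3) = 0.2450
Δθ = wrap(0.2450 − -1.8326) = 2.0776; ω₁ = Δθ/dt₁ = 1.3850
distance = √((5−-3)² + (-2.5−-4.5)²) = 8.2462; v₂ = distance/dt₂ = 3.2985

ω₁ = 1.3850, v₂ = 3.2985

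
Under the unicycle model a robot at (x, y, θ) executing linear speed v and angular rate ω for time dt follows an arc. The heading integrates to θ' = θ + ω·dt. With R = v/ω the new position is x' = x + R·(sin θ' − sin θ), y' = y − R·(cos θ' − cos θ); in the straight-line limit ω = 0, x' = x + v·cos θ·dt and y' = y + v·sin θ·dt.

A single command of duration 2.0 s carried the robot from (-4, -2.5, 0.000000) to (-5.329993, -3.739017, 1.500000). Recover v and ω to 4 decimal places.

v = -1.0000, ω = 0.7500

Δθ = 1.500000 − 0.000000 = 1.500000
ω = Δθ/dt = 1.500000/2.0 = 0.7500
R = Δx/(sin θ' − sin θ) = -1.3333
v = R·ω = -1.3333·0.7500 = -1.0000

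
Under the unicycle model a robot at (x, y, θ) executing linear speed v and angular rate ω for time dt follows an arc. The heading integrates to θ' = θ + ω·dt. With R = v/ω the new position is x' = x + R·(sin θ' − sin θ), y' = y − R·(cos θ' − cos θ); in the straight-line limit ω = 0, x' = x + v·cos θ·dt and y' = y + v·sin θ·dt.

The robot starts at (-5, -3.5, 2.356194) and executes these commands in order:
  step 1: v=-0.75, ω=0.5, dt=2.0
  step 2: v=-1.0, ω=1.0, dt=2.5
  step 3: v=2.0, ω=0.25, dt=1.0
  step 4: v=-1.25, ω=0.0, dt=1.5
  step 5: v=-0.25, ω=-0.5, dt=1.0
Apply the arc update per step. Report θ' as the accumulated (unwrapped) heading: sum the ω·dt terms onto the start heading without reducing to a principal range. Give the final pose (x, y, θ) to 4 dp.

step 1: θ'=3.3562 (R=-1.5000) → pose (-3.6199, -3.9049, 3.3562)
step 2: θ'=5.8562 (R=-1.0000) → pose (-3.4187, -2.0177, 5.8562)
step 3: θ'=6.1062 (R=8.0000) → pose (-1.5142, -2.6110, 6.1062)
step 4: θ'=6.1062 (straight) → pose (-3.3599, -2.2808, 6.1062)
step 5: θ'=5.6062 (R=0.5000) → pose (-3.5851, -2.1784, 5.6062)

(-3.5851, -2.1784, 5.6062)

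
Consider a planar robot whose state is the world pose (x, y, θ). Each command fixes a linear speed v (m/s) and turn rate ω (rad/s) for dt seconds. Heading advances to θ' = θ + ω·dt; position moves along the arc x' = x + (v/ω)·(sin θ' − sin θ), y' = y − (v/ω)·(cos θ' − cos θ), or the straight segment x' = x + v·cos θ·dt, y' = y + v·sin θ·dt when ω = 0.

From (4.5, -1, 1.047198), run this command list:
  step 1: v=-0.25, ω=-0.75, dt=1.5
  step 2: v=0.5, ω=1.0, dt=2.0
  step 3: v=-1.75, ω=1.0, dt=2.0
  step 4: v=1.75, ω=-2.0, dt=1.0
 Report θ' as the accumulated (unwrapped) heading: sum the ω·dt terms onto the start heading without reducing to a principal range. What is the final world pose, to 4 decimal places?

step 1: θ'=-0.0778 (R=0.3333) → pose (4.1854, -1.1657, -0.0778)
step 2: θ'=1.9222 (R=0.5000) → pose (4.6937, -0.4951, 1.9222)
step 3: θ'=3.9222 (R=-1.7500) → pose (7.5683, -1.1360, 3.9222)
step 4: θ'=1.9222 (R=-0.8750) → pose (6.1310, -0.8156, 1.9222)

(6.1310, -0.8156, 1.9222)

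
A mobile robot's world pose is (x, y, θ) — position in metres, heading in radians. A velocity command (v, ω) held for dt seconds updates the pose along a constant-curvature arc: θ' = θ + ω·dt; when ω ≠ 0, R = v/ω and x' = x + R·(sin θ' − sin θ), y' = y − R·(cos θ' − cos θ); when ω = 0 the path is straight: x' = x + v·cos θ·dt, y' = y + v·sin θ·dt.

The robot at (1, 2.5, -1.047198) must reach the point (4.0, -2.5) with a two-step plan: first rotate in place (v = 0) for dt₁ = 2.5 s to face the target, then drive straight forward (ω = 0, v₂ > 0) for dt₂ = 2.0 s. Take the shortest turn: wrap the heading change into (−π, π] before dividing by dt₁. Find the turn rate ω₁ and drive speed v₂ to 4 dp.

heading to target = atan2(-2.5−2.5, 4−1) = -1.0304
Δθ = wrap(-1.0304 − -1.0472) = 0.0168; ω₁ = Δθ/dt₁ = 0.0067
distance = √((4−1)² + (-2.5−2.5)²) = 5.8310; v₂ = distance/dt₂ = 2.9155

ω₁ = 0.0067, v₂ = 2.9155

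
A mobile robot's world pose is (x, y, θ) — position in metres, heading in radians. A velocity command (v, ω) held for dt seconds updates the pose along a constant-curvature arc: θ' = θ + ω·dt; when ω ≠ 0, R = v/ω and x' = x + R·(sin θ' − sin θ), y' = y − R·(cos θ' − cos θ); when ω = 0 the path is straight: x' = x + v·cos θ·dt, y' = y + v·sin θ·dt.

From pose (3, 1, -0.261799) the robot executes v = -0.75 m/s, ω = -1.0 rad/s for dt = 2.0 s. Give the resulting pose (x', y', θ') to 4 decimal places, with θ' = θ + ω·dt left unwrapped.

(2.6162, 2.2024, -2.2618)

θ' = -0.2618 + -1.0·2.0 = -2.2618
R = v/ω = -0.75/-1.0 = 0.7500
x' = 3 + 0.7500·(sin -2.2618 − sin -0.2618) = 2.6162
y' = 1 − 0.7500·(cos -2.2618 − cos -0.2618) = 2.2024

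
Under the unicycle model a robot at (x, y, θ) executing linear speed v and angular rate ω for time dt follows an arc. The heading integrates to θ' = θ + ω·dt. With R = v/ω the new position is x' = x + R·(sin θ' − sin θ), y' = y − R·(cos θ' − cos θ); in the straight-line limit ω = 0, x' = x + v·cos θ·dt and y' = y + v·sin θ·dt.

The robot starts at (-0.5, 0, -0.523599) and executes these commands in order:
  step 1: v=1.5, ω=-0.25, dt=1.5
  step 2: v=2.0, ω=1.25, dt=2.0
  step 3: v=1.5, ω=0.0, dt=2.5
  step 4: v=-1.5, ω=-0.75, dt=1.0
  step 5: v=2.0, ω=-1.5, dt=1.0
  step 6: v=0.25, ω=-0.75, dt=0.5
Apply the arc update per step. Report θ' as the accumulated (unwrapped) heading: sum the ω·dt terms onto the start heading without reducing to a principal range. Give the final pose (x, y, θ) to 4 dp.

step 1: θ'=-0.8986 (R=-6.0000) → pose (1.1947, -1.4599, -0.8986)
step 2: θ'=1.6014 (R=1.6000) → pose (4.0459, -0.4146, 1.6014)
step 3: θ'=1.6014 (straight) → pose (3.9312, 3.3336, 1.6014)
step 4: θ'=0.8514 (R=2.0000) → pose (3.4365, 1.9546, 0.8514)
step 5: θ'=-0.6486 (R=-1.3333) → pose (5.2449, 2.1386, -0.6486)
step 6: θ'=-1.0236 (R=-0.3333) → pose (5.3282, 2.0464, -1.0236)

(5.3282, 2.0464, -1.0236)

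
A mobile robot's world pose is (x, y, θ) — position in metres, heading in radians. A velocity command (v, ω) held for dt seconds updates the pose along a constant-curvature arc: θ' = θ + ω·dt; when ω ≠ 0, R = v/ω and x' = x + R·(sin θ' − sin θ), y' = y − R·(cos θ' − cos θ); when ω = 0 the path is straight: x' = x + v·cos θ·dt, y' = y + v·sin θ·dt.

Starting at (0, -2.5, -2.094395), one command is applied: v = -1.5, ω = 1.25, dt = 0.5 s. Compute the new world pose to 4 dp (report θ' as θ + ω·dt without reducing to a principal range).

θ' = -2.0944 + 1.25·0.5 = -1.4694
R = v/ω = -1.5/1.25 = -1.2000
x' = 0 + -1.2000·(sin -1.4694 − sin -2.0944) = 0.1546
y' = -2.5 − -1.2000·(cos -1.4694 − cos -2.0944) = -1.7785

(0.1546, -1.7785, -1.4694)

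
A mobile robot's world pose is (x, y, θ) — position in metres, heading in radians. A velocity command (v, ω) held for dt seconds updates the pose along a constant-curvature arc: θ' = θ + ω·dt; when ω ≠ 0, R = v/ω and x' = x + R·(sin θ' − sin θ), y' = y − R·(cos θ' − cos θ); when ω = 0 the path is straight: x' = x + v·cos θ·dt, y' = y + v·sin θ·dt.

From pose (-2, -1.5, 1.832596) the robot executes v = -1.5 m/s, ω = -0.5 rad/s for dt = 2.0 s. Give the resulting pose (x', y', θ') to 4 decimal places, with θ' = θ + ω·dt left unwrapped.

(-2.6787, -4.2953, 0.8326)

θ' = 1.8326 + -0.5·2.0 = 0.8326
R = v/ω = -1.5/-0.5 = 3.0000
x' = -2 + 3.0000·(sin 0.8326 − sin 1.8326) = -2.6787
y' = -1.5 − 3.0000·(cos 0.8326 − cos 1.8326) = -4.2953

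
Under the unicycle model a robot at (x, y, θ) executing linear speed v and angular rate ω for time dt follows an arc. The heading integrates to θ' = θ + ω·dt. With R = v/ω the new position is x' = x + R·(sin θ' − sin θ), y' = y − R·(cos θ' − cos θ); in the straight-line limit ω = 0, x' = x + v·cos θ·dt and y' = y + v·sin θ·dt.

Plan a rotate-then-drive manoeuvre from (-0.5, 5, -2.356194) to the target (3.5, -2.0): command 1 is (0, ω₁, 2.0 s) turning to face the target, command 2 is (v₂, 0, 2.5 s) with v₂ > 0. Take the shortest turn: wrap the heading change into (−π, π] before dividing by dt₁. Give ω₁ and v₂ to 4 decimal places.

heading to target = atan2(-2−5, 3.5−-0.5) = -1.0517
Δθ = wrap(-1.0517 − -2.3562) = 1.3045; ω₁ = Δθ/dt₁ = 0.6523
distance = √((3.5−-0.5)² + (-2−5)²) = 8.0623; v₂ = distance/dt₂ = 3.2249

ω₁ = 0.6523, v₂ = 3.2249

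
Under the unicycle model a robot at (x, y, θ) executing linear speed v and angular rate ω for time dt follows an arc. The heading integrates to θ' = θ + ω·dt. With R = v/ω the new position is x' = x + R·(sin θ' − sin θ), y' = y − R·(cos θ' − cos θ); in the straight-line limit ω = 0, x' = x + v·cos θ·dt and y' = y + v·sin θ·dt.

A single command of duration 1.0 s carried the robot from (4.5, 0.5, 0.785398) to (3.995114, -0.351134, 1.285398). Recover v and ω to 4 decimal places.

v = -1.0000, ω = 0.5000

Δθ = 1.285398 − 0.785398 = 0.500000
ω = Δθ/dt = 0.500000/1.0 = 0.5000
R = −Δy/(cos θ' − cos θ) = -2.0000
v = R·ω = -2.0000·0.5000 = -1.0000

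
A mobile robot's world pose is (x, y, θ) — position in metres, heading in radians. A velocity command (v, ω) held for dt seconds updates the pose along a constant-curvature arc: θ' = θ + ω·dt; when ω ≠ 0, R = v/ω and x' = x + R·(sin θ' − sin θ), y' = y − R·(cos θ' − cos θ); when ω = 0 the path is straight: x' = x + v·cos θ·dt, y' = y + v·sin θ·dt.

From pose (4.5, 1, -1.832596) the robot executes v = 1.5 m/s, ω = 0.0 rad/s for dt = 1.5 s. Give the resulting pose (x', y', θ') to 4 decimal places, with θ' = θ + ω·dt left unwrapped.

θ' = -1.8326 + 0.0·1.5 = -1.8326
ω = 0 → straight: x' = 4.5 + 1.5·cos(-1.8326)·1.5 = 3.9177
y' = 1 + 1.5·sin(-1.8326)·1.5 = -1.1733

(3.9177, -1.1733, -1.8326)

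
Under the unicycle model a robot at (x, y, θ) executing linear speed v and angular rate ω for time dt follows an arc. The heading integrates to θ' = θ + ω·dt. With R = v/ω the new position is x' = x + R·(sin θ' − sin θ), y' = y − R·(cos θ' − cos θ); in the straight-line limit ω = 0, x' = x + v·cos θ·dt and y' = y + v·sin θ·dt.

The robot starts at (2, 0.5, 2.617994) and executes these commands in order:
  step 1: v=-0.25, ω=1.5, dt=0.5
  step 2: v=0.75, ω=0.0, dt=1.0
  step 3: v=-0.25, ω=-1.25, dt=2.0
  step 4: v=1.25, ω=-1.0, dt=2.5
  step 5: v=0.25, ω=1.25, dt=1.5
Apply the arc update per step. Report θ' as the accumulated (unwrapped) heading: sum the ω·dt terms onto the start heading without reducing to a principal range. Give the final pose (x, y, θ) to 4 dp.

step 1: θ'=3.3680 (R=-0.1667) → pose (2.1207, 0.4819, 3.3680)
step 2: θ'=3.3680 (straight) → pose (1.3899, 0.3136, 3.3680)
step 3: θ'=0.8680 (R=0.2000) → pose (1.5874, -0.0106, 0.8680)
step 4: θ'=-1.6320 (R=-1.2500) → pose (3.7888, -0.8950, -1.6320)
step 5: θ'=0.2430 (R=0.2000) → pose (4.0366, -1.1014, 0.2430)

(4.0366, -1.1014, 0.2430)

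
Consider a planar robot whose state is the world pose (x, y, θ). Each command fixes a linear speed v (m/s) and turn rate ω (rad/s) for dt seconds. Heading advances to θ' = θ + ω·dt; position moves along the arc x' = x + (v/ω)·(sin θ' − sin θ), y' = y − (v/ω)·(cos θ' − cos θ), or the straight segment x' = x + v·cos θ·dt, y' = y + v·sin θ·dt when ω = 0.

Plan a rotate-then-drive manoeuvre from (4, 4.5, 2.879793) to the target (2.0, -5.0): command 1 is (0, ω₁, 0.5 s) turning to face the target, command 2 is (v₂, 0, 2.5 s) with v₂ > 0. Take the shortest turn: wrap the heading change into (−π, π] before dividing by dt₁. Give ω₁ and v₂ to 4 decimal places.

heading to target = atan2(-5−4.5, 2−4) = -1.7783
Δθ = wrap(-1.7783 − 2.8798) = 1.6251; ω₁ = Δθ/dt₁ = 3.2502
distance = √((2−4)² + (-5−4.5)²) = 9.7082; v₂ = distance/dt₂ = 3.8833

ω₁ = 3.2502, v₂ = 3.8833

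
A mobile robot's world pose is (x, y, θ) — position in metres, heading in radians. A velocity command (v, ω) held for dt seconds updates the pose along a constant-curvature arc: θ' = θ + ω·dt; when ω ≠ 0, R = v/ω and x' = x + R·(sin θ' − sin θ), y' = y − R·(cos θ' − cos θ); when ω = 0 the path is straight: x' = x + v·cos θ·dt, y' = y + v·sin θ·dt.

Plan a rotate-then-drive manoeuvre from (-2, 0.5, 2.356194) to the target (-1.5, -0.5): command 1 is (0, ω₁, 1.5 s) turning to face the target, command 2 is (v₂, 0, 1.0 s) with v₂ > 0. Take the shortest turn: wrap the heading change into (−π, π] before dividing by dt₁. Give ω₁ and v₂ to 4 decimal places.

ω₁ = 1.8799, v₂ = 1.1180

heading to target = atan2(-0.5−0.5, -1.5−-2) = -1.1071
Δθ = wrap(-1.1071 − 2.3562) = 2.8198; ω₁ = Δθ/dt₁ = 1.8799
distance = √((-1.5−-2)² + (-0.5−0.5)²) = 1.1180; v₂ = distance/dt₂ = 1.1180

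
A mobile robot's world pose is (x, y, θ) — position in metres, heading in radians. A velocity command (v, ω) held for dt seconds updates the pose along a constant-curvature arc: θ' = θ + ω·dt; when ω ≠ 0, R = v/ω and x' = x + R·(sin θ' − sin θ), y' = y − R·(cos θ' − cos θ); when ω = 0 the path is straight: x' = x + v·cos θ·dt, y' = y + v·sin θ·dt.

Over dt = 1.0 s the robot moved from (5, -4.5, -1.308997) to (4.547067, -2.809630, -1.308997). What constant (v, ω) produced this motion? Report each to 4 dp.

v = -1.7500, ω = 0.0000

Δθ = -1.308997 − -1.308997 = 0.000000
ω = Δθ/dt = 0.000000/1.0 = 0.0000
ω = 0 → v = (Δx·cos θ + Δy·sin θ)/dt = -1.7500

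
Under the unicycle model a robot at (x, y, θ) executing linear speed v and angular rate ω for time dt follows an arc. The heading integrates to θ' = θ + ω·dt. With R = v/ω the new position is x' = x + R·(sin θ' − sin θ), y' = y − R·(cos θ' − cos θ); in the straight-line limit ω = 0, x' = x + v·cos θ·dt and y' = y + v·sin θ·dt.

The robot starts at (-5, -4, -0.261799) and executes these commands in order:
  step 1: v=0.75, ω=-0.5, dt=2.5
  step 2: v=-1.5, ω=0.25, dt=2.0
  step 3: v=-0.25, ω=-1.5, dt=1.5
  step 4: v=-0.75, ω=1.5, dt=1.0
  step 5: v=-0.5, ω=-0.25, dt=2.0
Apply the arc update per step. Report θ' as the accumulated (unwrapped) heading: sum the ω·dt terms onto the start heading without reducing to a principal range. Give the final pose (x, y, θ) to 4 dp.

step 1: θ'=-1.5118 (R=-1.5000) → pose (-3.8908, -5.3604, -1.5118)
step 2: θ'=-1.0118 (R=-6.0000) → pose (-4.7937, -2.5322, -1.0118)
step 3: θ'=-3.2618 (R=0.1667) → pose (-4.6324, -2.2784, -3.2618)
step 4: θ'=-1.7618 (R=-0.5000) → pose (-4.0815, -1.8769, -1.7618)
step 5: θ'=-2.2618 (R=2.0000) → pose (-3.6591, -0.9819, -2.2618)

(-3.6591, -0.9819, -2.2618)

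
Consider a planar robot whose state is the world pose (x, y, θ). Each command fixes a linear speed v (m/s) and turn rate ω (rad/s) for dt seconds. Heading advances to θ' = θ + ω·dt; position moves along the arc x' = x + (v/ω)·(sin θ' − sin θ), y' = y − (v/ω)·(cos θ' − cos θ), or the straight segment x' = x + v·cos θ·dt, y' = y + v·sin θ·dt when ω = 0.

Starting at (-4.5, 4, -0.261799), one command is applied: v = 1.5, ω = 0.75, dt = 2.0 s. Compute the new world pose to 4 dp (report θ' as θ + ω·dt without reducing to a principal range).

(-2.0920, 5.2789, 1.2382)

θ' = -0.2618 + 0.75·2.0 = 1.2382
R = v/ω = 1.5/0.75 = 2.0000
x' = -4.5 + 2.0000·(sin 1.2382 − sin -0.2618) = -2.0920
y' = 4 − 2.0000·(cos 1.2382 − cos -0.2618) = 5.2789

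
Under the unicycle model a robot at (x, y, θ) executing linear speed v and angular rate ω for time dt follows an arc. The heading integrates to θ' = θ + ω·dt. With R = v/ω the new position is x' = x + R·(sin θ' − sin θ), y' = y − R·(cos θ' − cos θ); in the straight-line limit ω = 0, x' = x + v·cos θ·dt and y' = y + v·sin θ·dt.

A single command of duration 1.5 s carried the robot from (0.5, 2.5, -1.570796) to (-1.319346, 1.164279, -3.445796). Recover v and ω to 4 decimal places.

v = 1.7500, ω = -1.2500

Δθ = -3.445796 − -1.570796 = -1.875000
ω = Δθ/dt = -1.875000/1.5 = -1.2500
R = Δx/(sin θ' − sin θ) = -1.4000
v = R·ω = -1.4000·-1.2500 = 1.7500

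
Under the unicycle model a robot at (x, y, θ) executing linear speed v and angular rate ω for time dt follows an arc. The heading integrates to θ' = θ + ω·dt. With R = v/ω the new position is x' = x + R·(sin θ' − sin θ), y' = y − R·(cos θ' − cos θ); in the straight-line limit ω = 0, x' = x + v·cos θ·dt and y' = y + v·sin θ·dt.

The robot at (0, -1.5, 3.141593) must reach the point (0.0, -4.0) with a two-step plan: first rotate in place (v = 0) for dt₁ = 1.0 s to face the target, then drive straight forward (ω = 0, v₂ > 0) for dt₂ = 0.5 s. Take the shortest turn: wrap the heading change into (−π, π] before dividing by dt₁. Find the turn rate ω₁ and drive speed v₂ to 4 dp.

ω₁ = 1.5708, v₂ = 5.0000

heading to target = atan2(-4−-1.5, 0−0) = -1.5708
Δθ = wrap(-1.5708 − 3.1416) = 1.5708; ω₁ = Δθ/dt₁ = 1.5708
distance = √((0−0)² + (-4−-1.5)²) = 2.5000; v₂ = distance/dt₂ = 5.0000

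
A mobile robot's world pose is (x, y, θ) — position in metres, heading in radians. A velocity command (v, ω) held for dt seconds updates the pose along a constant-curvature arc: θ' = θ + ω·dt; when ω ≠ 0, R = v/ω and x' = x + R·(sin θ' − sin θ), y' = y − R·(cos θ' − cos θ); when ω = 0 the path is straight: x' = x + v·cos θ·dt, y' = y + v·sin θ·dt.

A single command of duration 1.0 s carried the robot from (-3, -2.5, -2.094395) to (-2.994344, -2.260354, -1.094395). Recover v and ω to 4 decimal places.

Δθ = -1.094395 − -2.094395 = 1.000000
ω = Δθ/dt = 1.000000/1.0 = 1.0000
R = −Δy/(cos θ' − cos θ) = -0.2500
v = R·ω = -0.2500·1.0000 = -0.2500

v = -0.2500, ω = 1.0000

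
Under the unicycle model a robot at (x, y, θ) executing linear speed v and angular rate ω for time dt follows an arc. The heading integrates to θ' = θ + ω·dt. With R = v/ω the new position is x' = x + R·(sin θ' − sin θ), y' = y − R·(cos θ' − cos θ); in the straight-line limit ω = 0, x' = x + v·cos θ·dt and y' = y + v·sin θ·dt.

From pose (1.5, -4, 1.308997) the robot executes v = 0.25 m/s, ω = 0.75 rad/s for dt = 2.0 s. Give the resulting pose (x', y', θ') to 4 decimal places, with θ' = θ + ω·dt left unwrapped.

θ' = 1.3090 + 0.75·2.0 = 2.8090
R = v/ω = 0.25/0.75 = 0.3333
x' = 1.5 + 0.3333·(sin 2.8090 − sin 1.3090) = 1.2869
y' = -4 − 0.3333·(cos 2.8090 − cos 1.3090) = -3.5987

(1.2869, -3.5987, 2.8090)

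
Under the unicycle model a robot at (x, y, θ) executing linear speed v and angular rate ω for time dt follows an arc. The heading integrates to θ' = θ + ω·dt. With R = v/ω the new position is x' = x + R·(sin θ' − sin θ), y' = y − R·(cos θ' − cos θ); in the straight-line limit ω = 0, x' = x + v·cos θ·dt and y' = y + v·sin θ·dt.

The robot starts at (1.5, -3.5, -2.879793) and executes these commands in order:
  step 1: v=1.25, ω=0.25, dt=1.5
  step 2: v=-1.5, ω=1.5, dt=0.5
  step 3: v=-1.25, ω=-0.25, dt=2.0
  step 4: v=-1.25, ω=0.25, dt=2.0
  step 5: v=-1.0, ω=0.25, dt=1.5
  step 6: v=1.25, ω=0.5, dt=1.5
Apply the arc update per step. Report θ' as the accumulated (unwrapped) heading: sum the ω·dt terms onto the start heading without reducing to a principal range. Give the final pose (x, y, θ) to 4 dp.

(3.2670, 0.7462, -0.6298)

step 1: θ'=-2.5048 (R=5.0000) → pose (-0.1790, -4.3096, -2.5048)
step 2: θ'=-1.7548 (R=-1.0000) → pose (0.2095, -3.6886, -1.7548)
step 3: θ'=-2.2548 (R=5.0000) → pose (1.2498, -1.4439, -2.2548)
step 4: θ'=-1.7548 (R=-5.0000) → pose (2.2901, 0.8008, -1.7548)
step 5: θ'=-1.3798 (R=-4.0000) → pose (2.2849, 2.2920, -1.3798)
step 6: θ'=-0.6298 (R=2.5000) → pose (3.2670, 0.7462, -0.6298)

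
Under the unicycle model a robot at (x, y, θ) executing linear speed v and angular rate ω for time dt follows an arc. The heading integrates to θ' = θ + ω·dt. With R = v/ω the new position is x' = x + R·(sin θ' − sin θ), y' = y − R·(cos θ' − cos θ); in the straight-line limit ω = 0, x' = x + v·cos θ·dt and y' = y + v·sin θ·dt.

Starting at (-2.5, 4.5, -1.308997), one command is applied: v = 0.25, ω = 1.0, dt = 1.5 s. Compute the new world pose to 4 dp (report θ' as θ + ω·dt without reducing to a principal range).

θ' = -1.3090 + 1.0·1.5 = 0.1910
R = v/ω = 0.25/1.0 = 0.2500
x' = -2.5 + 0.2500·(sin 0.1910 − sin -1.3090) = -2.2111
y' = 4.5 − 0.2500·(cos 0.1910 − cos -1.3090) = 4.3193

(-2.2111, 4.3193, 0.1910)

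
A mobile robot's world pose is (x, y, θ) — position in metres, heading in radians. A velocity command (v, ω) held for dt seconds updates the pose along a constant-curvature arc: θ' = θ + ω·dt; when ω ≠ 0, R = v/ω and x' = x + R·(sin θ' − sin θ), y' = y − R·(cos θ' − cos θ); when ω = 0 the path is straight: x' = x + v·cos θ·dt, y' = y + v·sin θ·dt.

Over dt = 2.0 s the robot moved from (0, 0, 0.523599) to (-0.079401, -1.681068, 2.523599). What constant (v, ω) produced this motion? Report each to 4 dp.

v = -1.0000, ω = 1.0000

Δθ = 2.523599 − 0.523599 = 2.000000
ω = Δθ/dt = 2.000000/2.0 = 1.0000
R = −Δy/(cos θ' − cos θ) = -1.0000
v = R·ω = -1.0000·1.0000 = -1.0000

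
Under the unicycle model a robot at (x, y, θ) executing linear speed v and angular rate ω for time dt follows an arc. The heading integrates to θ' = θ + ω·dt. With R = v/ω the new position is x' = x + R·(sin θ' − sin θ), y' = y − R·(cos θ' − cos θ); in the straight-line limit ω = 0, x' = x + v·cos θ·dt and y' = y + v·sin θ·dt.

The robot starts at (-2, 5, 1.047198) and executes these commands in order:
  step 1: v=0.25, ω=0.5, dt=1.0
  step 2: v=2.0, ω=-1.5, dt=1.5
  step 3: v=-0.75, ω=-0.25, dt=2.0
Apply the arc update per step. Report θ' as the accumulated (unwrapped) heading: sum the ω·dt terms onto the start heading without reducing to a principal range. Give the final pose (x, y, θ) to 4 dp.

(-0.5985, 7.4340, -1.2028)

step 1: θ'=1.5472 (R=0.5000) → pose (-1.9332, 5.2382, 1.5472)
step 2: θ'=-0.7028 (R=-1.3333) → pose (0.2616, 6.2241, -0.7028)
step 3: θ'=-1.2028 (R=3.0000) → pose (-0.5985, 7.4340, -1.2028)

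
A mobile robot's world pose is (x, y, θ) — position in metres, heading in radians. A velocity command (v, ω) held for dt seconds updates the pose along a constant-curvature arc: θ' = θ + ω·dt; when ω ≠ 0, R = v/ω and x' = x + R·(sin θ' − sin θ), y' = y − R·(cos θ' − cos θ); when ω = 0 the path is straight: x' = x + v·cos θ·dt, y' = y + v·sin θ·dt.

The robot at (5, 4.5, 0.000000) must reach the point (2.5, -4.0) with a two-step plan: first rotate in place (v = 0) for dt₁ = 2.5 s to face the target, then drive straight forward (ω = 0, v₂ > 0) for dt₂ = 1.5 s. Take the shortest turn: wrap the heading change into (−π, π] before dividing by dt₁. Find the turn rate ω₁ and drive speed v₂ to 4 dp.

ω₁ = -0.7427, v₂ = 5.9067

heading to target = atan2(-4−4.5, 2.5−5) = -1.8568
Δθ = wrap(-1.8568 − 0.0000) = -1.8568; ω₁ = Δθ/dt₁ = -0.7427
distance = √((2.5−5)² + (-4−4.5)²) = 8.8600; v₂ = distance/dt₂ = 5.9067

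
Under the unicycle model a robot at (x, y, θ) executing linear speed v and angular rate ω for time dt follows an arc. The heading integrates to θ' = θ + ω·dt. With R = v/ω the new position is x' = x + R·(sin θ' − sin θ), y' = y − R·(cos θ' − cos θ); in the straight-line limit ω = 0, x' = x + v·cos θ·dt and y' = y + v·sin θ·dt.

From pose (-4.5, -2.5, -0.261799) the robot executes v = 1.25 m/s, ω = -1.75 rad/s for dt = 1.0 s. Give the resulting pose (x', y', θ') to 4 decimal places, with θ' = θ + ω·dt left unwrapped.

θ' = -0.2618 + -1.75·1.0 = -2.0118
R = v/ω = 1.25/-1.75 = -0.7143
x' = -4.5 + -0.7143·(sin -2.0118 − sin -0.2618) = -4.0389
y' = -2.5 − -0.7143·(cos -2.0118 − cos -0.2618) = -3.4948

(-4.0389, -3.4948, -2.0118)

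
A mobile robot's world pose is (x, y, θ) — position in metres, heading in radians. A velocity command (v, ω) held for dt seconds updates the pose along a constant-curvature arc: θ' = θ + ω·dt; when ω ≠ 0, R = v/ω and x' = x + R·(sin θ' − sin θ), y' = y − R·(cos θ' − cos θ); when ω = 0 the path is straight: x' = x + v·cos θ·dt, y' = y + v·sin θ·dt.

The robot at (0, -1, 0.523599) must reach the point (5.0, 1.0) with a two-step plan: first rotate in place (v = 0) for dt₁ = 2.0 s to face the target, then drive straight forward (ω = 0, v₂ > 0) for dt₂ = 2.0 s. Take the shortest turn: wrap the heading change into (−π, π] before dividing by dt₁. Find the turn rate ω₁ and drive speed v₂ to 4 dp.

heading to target = atan2(1−-1, 5−0) = 0.3805
Δθ = wrap(0.3805 − 0.5236) = -0.1431; ω₁ = Δθ/dt₁ = -0.0715
distance = √((5−0)² + (1−-1)²) = 5.3852; v₂ = distance/dt₂ = 2.6926

ω₁ = -0.0715, v₂ = 2.6926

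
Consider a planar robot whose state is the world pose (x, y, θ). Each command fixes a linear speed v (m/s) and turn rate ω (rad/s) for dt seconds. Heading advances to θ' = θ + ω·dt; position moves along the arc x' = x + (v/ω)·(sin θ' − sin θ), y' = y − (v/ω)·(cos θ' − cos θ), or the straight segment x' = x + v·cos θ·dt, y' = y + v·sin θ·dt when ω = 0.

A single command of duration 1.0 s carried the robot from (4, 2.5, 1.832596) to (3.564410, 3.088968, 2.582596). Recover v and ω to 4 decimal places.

Δθ = 2.582596 − 1.832596 = 0.750000
ω = Δθ/dt = 0.750000/1.0 = 0.7500
R = −Δy/(cos θ' − cos θ) = 1.0000
v = R·ω = 1.0000·0.7500 = 0.7500

v = 0.7500, ω = 0.7500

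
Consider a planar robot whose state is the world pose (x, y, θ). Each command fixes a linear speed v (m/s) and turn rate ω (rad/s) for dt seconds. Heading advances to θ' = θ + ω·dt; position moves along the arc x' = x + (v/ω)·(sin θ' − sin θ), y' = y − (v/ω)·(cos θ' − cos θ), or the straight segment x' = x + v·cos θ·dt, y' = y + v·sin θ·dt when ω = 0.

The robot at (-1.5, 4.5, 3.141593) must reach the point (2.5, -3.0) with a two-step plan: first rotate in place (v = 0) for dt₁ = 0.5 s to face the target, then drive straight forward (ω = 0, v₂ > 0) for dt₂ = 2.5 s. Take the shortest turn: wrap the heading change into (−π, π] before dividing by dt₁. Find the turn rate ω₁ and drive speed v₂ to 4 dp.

ω₁ = 4.1215, v₂ = 3.4000

heading to target = atan2(-3−4.5, 2.5−-1.5) = -1.0808
Δθ = wrap(-1.0808 − 3.1416) = 2.0608; ω₁ = Δθ/dt₁ = 4.1215
distance = √((2.5−-1.5)² + (-3−4.5)²) = 8.5000; v₂ = distance/dt₂ = 3.4000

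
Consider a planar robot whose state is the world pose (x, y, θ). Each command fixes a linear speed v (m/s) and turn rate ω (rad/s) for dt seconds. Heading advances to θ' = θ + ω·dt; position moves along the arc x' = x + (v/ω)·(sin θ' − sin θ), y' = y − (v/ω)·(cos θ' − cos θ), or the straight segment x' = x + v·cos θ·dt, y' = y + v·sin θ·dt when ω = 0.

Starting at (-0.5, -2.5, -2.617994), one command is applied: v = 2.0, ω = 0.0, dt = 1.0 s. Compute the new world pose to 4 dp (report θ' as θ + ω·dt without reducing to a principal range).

θ' = -2.6180 + 0.0·1.0 = -2.6180
ω = 0 → straight: x' = -0.5 + 2.0·cos(-2.6180)·1.0 = -2.2321
y' = -2.5 + 2.0·sin(-2.6180)·1.0 = -3.5000

(-2.2321, -3.5000, -2.6180)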